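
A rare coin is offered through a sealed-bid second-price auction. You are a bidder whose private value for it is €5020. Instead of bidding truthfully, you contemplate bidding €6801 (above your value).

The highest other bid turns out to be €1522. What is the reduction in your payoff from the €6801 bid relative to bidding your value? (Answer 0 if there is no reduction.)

€0

Bidding your value €5020: you win (since €5020 > €1522) and pay €1522. Payoff €3498.
Bidding €6801: you win and pay €1522. Payoff €5020 − €1522 = €3498.
Difference = €3498 − €3498 = €0; both bids lead to the same outcome because the competing bid is below both your value and your alternative bid.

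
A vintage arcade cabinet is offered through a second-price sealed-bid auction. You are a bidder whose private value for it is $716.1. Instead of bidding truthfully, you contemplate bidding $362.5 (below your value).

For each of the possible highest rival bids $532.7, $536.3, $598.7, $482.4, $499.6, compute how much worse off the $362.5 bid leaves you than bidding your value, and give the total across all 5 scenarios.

The deviation costs you only when the competing bid falls strictly between $362.5 and $716.1; elsewhere both bids give the same outcome.
$532.7: truthful payoff $183.4, deviation payoff $0 → loss $183.4.
$536.3: truthful payoff $179.8, deviation payoff $0 → loss $179.8.
$598.7: truthful payoff $117.4, deviation payoff $0 → loss $117.4.
$482.4: truthful payoff $233.7, deviation payoff $0 → loss $233.7.
$499.6: truthful payoff $216.5, deviation payoff $0 → loss $216.5.
Total loss = $183.4 + $179.8 + $117.4 + $233.7 + $216.5 = $930.8.

$930.8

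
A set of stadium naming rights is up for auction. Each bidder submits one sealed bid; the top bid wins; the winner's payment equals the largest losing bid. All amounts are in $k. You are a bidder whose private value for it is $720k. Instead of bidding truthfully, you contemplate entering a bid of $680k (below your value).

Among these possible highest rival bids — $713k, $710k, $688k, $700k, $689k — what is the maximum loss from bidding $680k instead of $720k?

$32k

$713k: truthful gives $7k, deviation gives $0k → loss $7k.
$710k: truthful gives $10k, deviation gives $0k → loss $10k.
$688k: truthful gives $32k, deviation gives $0k → loss $32k.
$700k: truthful gives $20k, deviation gives $0k → loss $20k.
$689k: truthful gives $31k, deviation gives $0k → loss $31k.
Maximum loss: $32k.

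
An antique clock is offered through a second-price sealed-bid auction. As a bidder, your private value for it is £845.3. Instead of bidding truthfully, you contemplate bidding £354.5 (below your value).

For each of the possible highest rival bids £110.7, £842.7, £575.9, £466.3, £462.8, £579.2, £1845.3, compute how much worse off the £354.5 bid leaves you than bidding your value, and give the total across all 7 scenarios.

The deviation costs you only when the competing bid falls strictly between £354.5 and £845.3; elsewhere both bids give the same outcome.
£110.7: outcomes coincide → loss £0.
£842.7: truthful payoff £2.6, deviation payoff £0 → loss £2.6.
£575.9: truthful payoff £269.4, deviation payoff £0 → loss £269.4.
£466.3: truthful payoff £379, deviation payoff £0 → loss £379.
£462.8: truthful payoff £382.5, deviation payoff £0 → loss £382.5.
£579.2: truthful payoff £266.1, deviation payoff £0 → loss £266.1.
£1845.3: outcomes coincide → loss £0.
Total loss = £2.6 + £269.4 + £379 + £382.5 + £266.1 = £1299.6.

£1299.6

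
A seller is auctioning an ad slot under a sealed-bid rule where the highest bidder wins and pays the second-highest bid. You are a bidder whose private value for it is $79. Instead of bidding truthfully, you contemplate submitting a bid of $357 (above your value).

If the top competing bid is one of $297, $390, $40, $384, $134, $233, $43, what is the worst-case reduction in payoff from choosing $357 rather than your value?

$218

$297: truthful gives $0, deviation gives −$218 → loss $218.
$390: same outcome either way → loss $0.
$40: same outcome either way → loss $0.
$384: same outcome either way → loss $0.
$134: truthful gives $0, deviation gives −$55 → loss $55.
$233: truthful gives $0, deviation gives −$154 → loss $154.
$43: same outcome either way → loss $0.
Maximum loss: $218.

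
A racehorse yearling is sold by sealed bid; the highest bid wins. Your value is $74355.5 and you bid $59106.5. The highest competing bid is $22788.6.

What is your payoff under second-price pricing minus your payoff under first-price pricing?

$36317.9

You have the highest bid, so you win under either rule.
Second-price: pay $22788.6 → payoff $51566.9.
First-price: pay your own bid $59106.5 → payoff $15249.
Difference = $51566.9 − ($15249) = $36317.9.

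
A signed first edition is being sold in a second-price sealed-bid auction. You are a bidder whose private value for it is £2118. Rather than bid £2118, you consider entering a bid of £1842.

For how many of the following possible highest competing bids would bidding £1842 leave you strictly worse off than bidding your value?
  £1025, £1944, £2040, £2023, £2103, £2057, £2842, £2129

5

The deviation hurts exactly when the highest competing bid lies strictly between £1842 and £2118 — underbidding then forfeits a profitable win.
£1025: below both → same outcome either way.
£1944: inside the interval → strictly worse (loss £174).
£2040: inside the interval → strictly worse (loss £78).
£2023: inside the interval → strictly worse (loss £95).
£2103: inside the interval → strictly worse (loss £15).
£2057: inside the interval → strictly worse (loss £61).
£2842: above both → same outcome either way.
£2129: above both → same outcome either way.
Count: 5.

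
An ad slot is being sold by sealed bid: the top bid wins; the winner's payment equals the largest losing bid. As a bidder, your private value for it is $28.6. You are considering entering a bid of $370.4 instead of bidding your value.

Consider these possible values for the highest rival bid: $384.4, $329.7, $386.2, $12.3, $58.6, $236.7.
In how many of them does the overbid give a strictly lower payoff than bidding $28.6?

3

The deviation hurts exactly when the highest competing bid lies strictly between $28.6 and $370.4 — overbidding then wins at a price above your value.
$384.4: above both → same outcome either way.
$329.7: inside the interval → strictly worse (loss $301.1).
$386.2: above both → same outcome either way.
$12.3: below both → same outcome either way.
$58.6: inside the interval → strictly worse (loss $30).
$236.7: inside the interval → strictly worse (loss $208.1).
Count: 3.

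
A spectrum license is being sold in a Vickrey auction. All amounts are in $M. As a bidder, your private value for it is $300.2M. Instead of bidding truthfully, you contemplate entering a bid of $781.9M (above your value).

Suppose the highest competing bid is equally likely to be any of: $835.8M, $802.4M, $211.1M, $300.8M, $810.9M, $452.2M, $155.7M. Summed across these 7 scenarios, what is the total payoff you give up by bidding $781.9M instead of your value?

$152.6M

The deviation costs you only when the competing bid falls strictly between $300.2M and $781.9M; elsewhere both bids give the same outcome.
$835.8M: outcomes coincide → loss $0M.
$802.4M: outcomes coincide → loss $0M.
$211.1M: outcomes coincide → loss $0M.
$300.8M: truthful payoff $0M, deviation payoff −$0.6M → loss $0.6M.
$810.9M: outcomes coincide → loss $0M.
$452.2M: truthful payoff $0M, deviation payoff −$152M → loss $152M.
$155.7M: outcomes coincide → loss $0M.
Total loss = $0.6M + $152M = $152.6M.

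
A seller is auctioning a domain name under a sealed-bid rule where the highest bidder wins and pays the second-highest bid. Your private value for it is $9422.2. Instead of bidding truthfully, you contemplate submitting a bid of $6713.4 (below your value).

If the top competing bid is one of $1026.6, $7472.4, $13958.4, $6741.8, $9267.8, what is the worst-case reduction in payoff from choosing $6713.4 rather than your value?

$2680.4

$1026.6: same outcome either way → loss $0.
$7472.4: truthful gives $1949.8, deviation gives $0 → loss $1949.8.
$13958.4: same outcome either way → loss $0.
$6741.8: truthful gives $2680.4, deviation gives $0 → loss $2680.4.
$9267.8: truthful gives $154.4, deviation gives $0 → loss $154.4.
Maximum loss: $2680.4.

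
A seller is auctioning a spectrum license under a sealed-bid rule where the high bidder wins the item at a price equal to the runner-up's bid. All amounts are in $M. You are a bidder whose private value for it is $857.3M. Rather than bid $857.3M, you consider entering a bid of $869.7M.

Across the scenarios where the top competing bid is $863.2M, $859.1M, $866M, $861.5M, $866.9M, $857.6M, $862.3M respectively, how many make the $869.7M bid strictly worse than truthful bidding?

7

The deviation hurts exactly when the highest competing bid lies strictly between $857.3M and $869.7M — overbidding then wins at a price above your value.
$863.2M: inside the interval → strictly worse (loss $5.9M).
$859.1M: inside the interval → strictly worse (loss $1.8M).
$866M: inside the interval → strictly worse (loss $8.7M).
$861.5M: inside the interval → strictly worse (loss $4.2M).
$866.9M: inside the interval → strictly worse (loss $9.6M).
$857.6M: inside the interval → strictly worse (loss $0.3M).
$862.3M: inside the interval → strictly worse (loss $5M).
Count: 7.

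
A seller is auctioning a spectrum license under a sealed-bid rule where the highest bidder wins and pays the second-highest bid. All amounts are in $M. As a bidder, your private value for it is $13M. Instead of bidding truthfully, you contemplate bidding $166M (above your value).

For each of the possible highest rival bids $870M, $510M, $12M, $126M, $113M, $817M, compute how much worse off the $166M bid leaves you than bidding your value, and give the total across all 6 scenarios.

The deviation costs you only when the competing bid falls strictly between $13M and $166M; elsewhere both bids give the same outcome.
$870M: outcomes coincide → loss $0M.
$510M: outcomes coincide → loss $0M.
$12M: outcomes coincide → loss $0M.
$126M: truthful payoff $0M, deviation payoff −$113M → loss $113M.
$113M: truthful payoff $0M, deviation payoff −$100M → loss $100M.
$817M: outcomes coincide → loss $0M.
Total loss = $113M + $100M = $213M.
Truthful bidding weakly dominates here: raising your bid can only win items priced above your value, and lowering it can only forfeit items priced below.

$213M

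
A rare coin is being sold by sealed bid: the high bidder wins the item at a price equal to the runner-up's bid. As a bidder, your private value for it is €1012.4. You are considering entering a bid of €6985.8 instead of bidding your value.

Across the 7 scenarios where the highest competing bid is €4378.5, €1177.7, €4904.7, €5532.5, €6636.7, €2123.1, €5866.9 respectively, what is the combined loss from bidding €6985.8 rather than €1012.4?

The deviation costs you only when the competing bid falls strictly between €1012.4 and €6985.8; elsewhere both bids give the same outcome.
€4378.5: truthful payoff €0, deviation payoff −€3366.1 → loss €3366.1.
€1177.7: truthful payoff €0, deviation payoff −€165.3 → loss €165.3.
€4904.7: truthful payoff €0, deviation payoff −€3892.3 → loss €3892.3.
€5532.5: truthful payoff €0, deviation payoff −€4520.1 → loss €4520.1.
€6636.7: truthful payoff €0, deviation payoff −€5624.3 → loss €5624.3.
€2123.1: truthful payoff €0, deviation payoff −€1110.7 → loss €1110.7.
€5866.9: truthful payoff €0, deviation payoff −€4854.5 → loss €4854.5.
Total loss = €3366.1 + €165.3 + €3892.3 + €4520.1 + €5624.3 + €1110.7 + €4854.5 = €23533.3.
Because the price is fixed by the runner-up's bid, deviating from your value can only change a good outcome into a bad one — never the reverse.

€23533.3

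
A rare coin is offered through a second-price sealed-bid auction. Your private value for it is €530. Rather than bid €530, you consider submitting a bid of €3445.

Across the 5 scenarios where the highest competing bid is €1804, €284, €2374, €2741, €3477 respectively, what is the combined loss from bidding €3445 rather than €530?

€5329

The deviation costs you only when the competing bid falls strictly between €530 and €3445; elsewhere both bids give the same outcome.
€1804: truthful payoff €0, deviation payoff −€1274 → loss €1274.
€284: outcomes coincide → loss €0.
€2374: truthful payoff €0, deviation payoff −€1844 → loss €1844.
€2741: truthful payoff €0, deviation payoff −€2211 → loss €2211.
€3477: outcomes coincide → loss €0.
Total loss = €1274 + €1844 + €2211 = €5329.
In a second-price auction your bid sets only whether you win, not what you pay, so bidding your true value is weakly dominant.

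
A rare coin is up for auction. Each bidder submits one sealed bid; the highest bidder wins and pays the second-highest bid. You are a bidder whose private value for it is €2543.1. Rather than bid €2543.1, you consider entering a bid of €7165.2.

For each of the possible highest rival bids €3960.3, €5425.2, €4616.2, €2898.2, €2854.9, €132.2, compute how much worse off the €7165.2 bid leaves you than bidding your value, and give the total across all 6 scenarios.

€7039.3

The deviation costs you only when the competing bid falls strictly between €2543.1 and €7165.2; elsewhere both bids give the same outcome.
€3960.3: truthful payoff €0, deviation payoff −€1417.2 → loss €1417.2.
€5425.2: truthful payoff €0, deviation payoff −€2882.1 → loss €2882.1.
€4616.2: truthful payoff €0, deviation payoff −€2073.1 → loss €2073.1.
€2898.2: truthful payoff €0, deviation payoff −€355.1 → loss €355.1.
€2854.9: truthful payoff €0, deviation payoff −€311.8 → loss €311.8.
€132.2: outcomes coincide → loss €0.
Total loss = €1417.2 + €2882.1 + €2073.1 + €355.1 + €311.8 = €7039.3.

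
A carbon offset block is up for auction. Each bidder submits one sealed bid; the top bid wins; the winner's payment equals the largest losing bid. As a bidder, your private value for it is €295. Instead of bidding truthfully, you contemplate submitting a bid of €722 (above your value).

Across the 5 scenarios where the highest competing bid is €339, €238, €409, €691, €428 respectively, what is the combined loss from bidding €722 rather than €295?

€687

The deviation costs you only when the competing bid falls strictly between €295 and €722; elsewhere both bids give the same outcome.
€339: truthful payoff €0, deviation payoff −€44 → loss €44.
€238: outcomes coincide → loss €0.
€409: truthful payoff €0, deviation payoff −€114 → loss €114.
€691: truthful payoff €0, deviation payoff −€396 → loss €396.
€428: truthful payoff €0, deviation payoff −€133 → loss €133.
Total loss = €44 + €114 + €396 + €133 = €687.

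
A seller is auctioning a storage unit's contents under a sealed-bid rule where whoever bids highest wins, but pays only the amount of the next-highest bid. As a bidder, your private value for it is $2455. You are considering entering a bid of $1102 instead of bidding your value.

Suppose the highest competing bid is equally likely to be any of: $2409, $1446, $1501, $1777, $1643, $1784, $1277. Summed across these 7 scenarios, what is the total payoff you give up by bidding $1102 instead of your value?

$5348

The deviation costs you only when the competing bid falls strictly between $1102 and $2455; elsewhere both bids give the same outcome.
$2409: truthful payoff $46, deviation payoff $0 → loss $46.
$1446: truthful payoff $1009, deviation payoff $0 → loss $1009.
$1501: truthful payoff $954, deviation payoff $0 → loss $954.
$1777: truthful payoff $678, deviation payoff $0 → loss $678.
$1643: truthful payoff $812, deviation payoff $0 → loss $812.
$1784: truthful payoff $671, deviation payoff $0 → loss $671.
$1277: truthful payoff $1178, deviation payoff $0 → loss $1178.
Total loss = $46 + $1009 + $954 + $678 + $812 + $671 + $1178 = $5348.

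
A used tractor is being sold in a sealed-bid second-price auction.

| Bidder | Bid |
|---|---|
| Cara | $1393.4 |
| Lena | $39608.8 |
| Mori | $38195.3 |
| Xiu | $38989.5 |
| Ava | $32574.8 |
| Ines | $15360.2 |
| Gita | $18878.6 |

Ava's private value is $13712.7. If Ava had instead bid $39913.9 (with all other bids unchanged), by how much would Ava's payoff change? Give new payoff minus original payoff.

−$25896.1

The highest bid among the other bidders is $39608.8; Ava's bid doesn't change that.
Original bid $32574.8: Ava is not highest (top rival bid is $39608.8); payoff $0.
Alternative bid $39913.9: Ava is highest, pays the top rival bid $39608.8; payoff $13712.7 − $39608.8 = −$25896.1.
Change in payoff = −$25896.1 − ($0) = −$25896.1.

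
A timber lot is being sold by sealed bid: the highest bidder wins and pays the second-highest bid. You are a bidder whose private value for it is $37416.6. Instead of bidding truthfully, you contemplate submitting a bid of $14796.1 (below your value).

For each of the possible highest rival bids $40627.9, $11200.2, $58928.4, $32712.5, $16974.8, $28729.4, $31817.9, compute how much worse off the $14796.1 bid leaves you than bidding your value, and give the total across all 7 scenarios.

The deviation costs you only when the competing bid falls strictly between $14796.1 and $37416.6; elsewhere both bids give the same outcome.
$40627.9: outcomes coincide → loss $0.
$11200.2: outcomes coincide → loss $0.
$58928.4: outcomes coincide → loss $0.
$32712.5: truthful payoff $4704.1, deviation payoff $0 → loss $4704.1.
$16974.8: truthful payoff $20441.8, deviation payoff $0 → loss $20441.8.
$28729.4: truthful payoff $8687.2, deviation payoff $0 → loss $8687.2.
$31817.9: truthful payoff $5598.7, deviation payoff $0 → loss $5598.7.
Total loss = $4704.1 + $20441.8 + $8687.2 + $5598.7 = $39431.8.
Because the price is fixed by the runner-up's bid, deviating from your value can only change a good outcome into a bad one — never the reverse.

$39431.8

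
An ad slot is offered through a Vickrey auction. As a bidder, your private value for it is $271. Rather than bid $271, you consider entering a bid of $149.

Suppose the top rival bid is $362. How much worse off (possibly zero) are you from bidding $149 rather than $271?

$0

Bidding your value $271: you lose (since $271 < $362). Payoff $0.
Bidding $149: you lose. Payoff $0.
Difference = $0 − $0 = $0; both bids lead to the same outcome because the competing bid is above both your value and your alternative bid.
Truthful bidding weakly dominates here: raising your bid can only win items priced above your value, and lowering it can only forfeit items priced below.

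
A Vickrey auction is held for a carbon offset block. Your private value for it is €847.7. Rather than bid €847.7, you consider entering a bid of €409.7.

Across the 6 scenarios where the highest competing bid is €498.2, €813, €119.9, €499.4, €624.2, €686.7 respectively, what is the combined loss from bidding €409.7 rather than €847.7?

€1117

The deviation costs you only when the competing bid falls strictly between €409.7 and €847.7; elsewhere both bids give the same outcome.
€498.2: truthful payoff €349.5, deviation payoff €0 → loss €349.5.
€813: truthful payoff €34.7, deviation payoff €0 → loss €34.7.
€119.9: outcomes coincide → loss €0.
€499.4: truthful payoff €348.3, deviation payoff €0 → loss €348.3.
€624.2: truthful payoff €223.5, deviation payoff €0 → loss €223.5.
€686.7: truthful payoff €161, deviation payoff €0 → loss €161.
Total loss = €349.5 + €34.7 + €348.3 + €223.5 + €161 = €1117.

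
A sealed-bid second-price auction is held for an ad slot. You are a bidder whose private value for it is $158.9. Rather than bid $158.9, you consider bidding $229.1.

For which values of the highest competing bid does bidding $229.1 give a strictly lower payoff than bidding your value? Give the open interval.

($158.9, $229.1)

If the competing bid is below $158.9, both bids win at the same price — no difference.
If it is above $229.1, both bids lose — no difference.
If it lies strictly between $158.9 and $229.1, bidding your value loses (payoff 0) while bidding $229.1 wins at a price above your value (payoff negative).
So the deviation strictly hurts on the open interval ($158.9, $229.1).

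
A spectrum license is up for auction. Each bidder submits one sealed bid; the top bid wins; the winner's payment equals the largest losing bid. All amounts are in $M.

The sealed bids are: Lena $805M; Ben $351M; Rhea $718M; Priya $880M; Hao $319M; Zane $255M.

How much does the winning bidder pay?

$805M

Highest bid: Priya at $880M, so Priya wins.
Second-highest bid: Lena at $805M — that is the price the winner pays.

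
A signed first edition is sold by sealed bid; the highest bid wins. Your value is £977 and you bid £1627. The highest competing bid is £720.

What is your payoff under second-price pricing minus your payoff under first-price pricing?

£907

You have the highest bid, so you win under either rule.
Second-price: pay £720 → payoff £257.
First-price: pay your own bid £1627 → payoff −£650.
Difference = £257 − (−£650) = £907.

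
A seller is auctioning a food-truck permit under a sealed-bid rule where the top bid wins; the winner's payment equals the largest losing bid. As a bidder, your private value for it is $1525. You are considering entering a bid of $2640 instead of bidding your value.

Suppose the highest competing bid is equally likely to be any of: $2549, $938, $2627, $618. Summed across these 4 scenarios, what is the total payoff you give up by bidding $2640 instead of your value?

$2126

The deviation costs you only when the competing bid falls strictly between $1525 and $2640; elsewhere both bids give the same outcome.
$2549: truthful payoff $0, deviation payoff −$1024 → loss $1024.
$938: outcomes coincide → loss $0.
$2627: truthful payoff $0, deviation payoff −$1102 → loss $1102.
$618: outcomes coincide → loss $0.
Total loss = $1024 + $1102 = $2126.
Because the price is fixed by the runner-up's bid, deviating from your value can only change a good outcome into a bad one — never the reverse.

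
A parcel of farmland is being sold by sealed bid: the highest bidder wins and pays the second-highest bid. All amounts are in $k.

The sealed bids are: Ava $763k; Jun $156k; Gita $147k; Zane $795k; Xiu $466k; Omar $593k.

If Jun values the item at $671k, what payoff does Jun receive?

$0k

Highest bid: Zane at $795k, so Zane wins.
Second-highest bid: Ava at $763k — that is the price the winner pays.
Jun did not win, so Jun pays nothing and receives nothing: payoff $0k.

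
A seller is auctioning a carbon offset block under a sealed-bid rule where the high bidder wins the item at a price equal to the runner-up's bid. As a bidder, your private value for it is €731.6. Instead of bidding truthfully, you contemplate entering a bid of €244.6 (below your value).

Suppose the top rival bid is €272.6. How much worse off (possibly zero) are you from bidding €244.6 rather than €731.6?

Bidding your value €731.6: you win (since €731.6 > €272.6) and pay €272.6. Payoff €459.
Bidding €244.6: you lose. Payoff €0.
The competing bid €272.6 lies between your shaded bid and your value, so underbidding forfeits an item you could have won at a profitable price.
Loss from deviating = €459 − (€0) = €459.

€459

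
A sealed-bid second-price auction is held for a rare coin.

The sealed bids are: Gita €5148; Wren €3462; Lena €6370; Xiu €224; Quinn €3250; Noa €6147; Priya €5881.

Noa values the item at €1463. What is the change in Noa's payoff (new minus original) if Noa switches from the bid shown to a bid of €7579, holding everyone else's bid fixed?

The highest bid among the other bidders is €6370; Noa's bid doesn't change that.
Original bid €6147: Noa is not highest (top rival bid is €6370); payoff €0.
Alternative bid €7579: Noa is highest, pays the top rival bid €6370; payoff €1463 − €6370 = −€4907.
Change in payoff = −€4907 − (€0) = −€4907.

−€4907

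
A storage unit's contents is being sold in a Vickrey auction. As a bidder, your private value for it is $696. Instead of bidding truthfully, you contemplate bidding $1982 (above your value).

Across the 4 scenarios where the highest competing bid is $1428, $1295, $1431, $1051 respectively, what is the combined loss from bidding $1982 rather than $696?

$2421

The deviation costs you only when the competing bid falls strictly between $696 and $1982; elsewhere both bids give the same outcome.
$1428: truthful payoff $0, deviation payoff −$732 → loss $732.
$1295: truthful payoff $0, deviation payoff −$599 → loss $599.
$1431: truthful payoff $0, deviation payoff −$735 → loss $735.
$1051: truthful payoff $0, deviation payoff −$355 → loss $355.
Total loss = $732 + $599 + $735 + $355 = $2421.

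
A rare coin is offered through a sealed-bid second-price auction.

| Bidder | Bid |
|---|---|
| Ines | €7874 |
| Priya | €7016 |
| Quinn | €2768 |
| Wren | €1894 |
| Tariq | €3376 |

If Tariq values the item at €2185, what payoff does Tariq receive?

Highest bid: Ines at €7874, so Ines wins.
Second-highest bid: Priya at €7016 — that is the price the winner pays.
Tariq did not win, so Tariq pays nothing and receives nothing: payoff €0.

€0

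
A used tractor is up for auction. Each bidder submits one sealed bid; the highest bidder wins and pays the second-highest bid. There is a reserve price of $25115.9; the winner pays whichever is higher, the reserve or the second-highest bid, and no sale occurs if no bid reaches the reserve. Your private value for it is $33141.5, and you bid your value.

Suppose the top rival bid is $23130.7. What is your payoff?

$8025.6

Your bid $33141.5 is the highest and exceeds the reserve.
Price = max(second-highest bid, reserve) = max($23130.7, $25115.9) = $25115.9.
Payoff = $33141.5 − $25115.9 = $8025.6.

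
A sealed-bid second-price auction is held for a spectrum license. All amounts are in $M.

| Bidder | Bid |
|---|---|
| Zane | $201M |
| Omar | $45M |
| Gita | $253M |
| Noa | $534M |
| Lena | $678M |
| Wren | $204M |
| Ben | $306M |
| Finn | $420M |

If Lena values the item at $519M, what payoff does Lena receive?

Highest bid: Lena at $678M, so Lena wins.
Second-highest bid: Noa at $534M — that is the price the winner pays.
Lena's payoff = value − price = $519M − $534M = −$15M.

−$15M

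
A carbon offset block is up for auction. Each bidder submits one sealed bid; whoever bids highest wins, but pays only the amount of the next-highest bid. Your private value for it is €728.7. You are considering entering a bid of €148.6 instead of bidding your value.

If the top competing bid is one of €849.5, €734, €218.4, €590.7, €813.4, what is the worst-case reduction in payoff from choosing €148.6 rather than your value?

€510.3

€849.5: same outcome either way → loss €0.
€734: same outcome either way → loss €0.
€218.4: truthful gives €510.3, deviation gives €0 → loss €510.3.
€590.7: truthful gives €138, deviation gives €0 → loss €138.
€813.4: same outcome either way → loss €0.
Maximum loss: €510.3.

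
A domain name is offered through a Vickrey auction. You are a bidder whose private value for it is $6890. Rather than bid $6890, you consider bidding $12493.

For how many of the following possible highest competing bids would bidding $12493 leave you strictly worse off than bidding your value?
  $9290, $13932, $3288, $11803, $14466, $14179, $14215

2

The deviation hurts exactly when the highest competing bid lies strictly between $6890 and $12493 — overbidding then wins at a price above your value.
$9290: inside the interval → strictly worse (loss $2400).
$13932: above both → same outcome either way.
$3288: below both → same outcome either way.
$11803: inside the interval → strictly worse (loss $4913).
$14466: above both → same outcome either way.
$14179: above both → same outcome either way.
$14215: above both → same outcome either way.
Count: 2.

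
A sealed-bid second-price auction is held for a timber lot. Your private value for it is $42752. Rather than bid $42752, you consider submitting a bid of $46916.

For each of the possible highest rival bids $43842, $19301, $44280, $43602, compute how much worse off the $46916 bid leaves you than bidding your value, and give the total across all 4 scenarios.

The deviation costs you only when the competing bid falls strictly between $42752 and $46916; elsewhere both bids give the same outcome.
$43842: truthful payoff $0, deviation payoff −$1090 → loss $1090.
$19301: outcomes coincide → loss $0.
$44280: truthful payoff $0, deviation payoff −$1528 → loss $1528.
$43602: truthful payoff $0, deviation payoff −$850 → loss $850.
Total loss = $1090 + $1528 + $850 = $3468.
Truthful bidding weakly dominates here: raising your bid can only win items priced above your value, and lowering it can only forfeit items priced below.

$3468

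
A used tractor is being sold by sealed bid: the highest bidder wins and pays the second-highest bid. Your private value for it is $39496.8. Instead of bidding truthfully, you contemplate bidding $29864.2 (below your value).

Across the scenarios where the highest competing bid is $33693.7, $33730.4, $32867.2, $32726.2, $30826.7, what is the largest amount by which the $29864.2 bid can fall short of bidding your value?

$33693.7: truthful gives $5803.1, deviation gives $0 → loss $5803.1.
$33730.4: truthful gives $5766.4, deviation gives $0 → loss $5766.4.
$32867.2: truthful gives $6629.6, deviation gives $0 → loss $6629.6.
$32726.2: truthful gives $6770.6, deviation gives $0 → loss $6770.6.
$30826.7: truthful gives $8670.1, deviation gives $0 → loss $8670.1.
Maximum loss: $8670.1.

$8670.1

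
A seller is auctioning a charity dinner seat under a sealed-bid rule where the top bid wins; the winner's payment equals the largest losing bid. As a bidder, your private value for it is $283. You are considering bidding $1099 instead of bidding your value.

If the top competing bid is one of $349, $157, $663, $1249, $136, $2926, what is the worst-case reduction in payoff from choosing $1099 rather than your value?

$380

$349: truthful gives $0, deviation gives −$66 → loss $66.
$157: same outcome either way → loss $0.
$663: truthful gives $0, deviation gives −$380 → loss $380.
$1249: same outcome either way → loss $0.
$136: same outcome either way → loss $0.
$2926: same outcome either way → loss $0.
Maximum loss: $380.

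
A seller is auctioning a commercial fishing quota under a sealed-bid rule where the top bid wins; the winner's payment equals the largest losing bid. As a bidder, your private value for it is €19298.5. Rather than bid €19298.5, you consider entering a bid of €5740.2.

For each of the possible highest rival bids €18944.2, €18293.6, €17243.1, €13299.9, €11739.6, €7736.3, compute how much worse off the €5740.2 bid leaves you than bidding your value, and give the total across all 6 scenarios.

The deviation costs you only when the competing bid falls strictly between €5740.2 and €19298.5; elsewhere both bids give the same outcome.
€18944.2: truthful payoff €354.3, deviation payoff €0 → loss €354.3.
€18293.6: truthful payoff €1004.9, deviation payoff €0 → loss €1004.9.
€17243.1: truthful payoff €2055.4, deviation payoff €0 → loss €2055.4.
€13299.9: truthful payoff €5998.6, deviation payoff €0 → loss €5998.6.
€11739.6: truthful payoff €7558.9, deviation payoff €0 → loss €7558.9.
€7736.3: truthful payoff €11562.2, deviation payoff €0 → loss €11562.2.
Total loss = €354.3 + €1004.9 + €2055.4 + €5998.6 + €7558.9 + €11562.2 = €28534.3.

€28534.3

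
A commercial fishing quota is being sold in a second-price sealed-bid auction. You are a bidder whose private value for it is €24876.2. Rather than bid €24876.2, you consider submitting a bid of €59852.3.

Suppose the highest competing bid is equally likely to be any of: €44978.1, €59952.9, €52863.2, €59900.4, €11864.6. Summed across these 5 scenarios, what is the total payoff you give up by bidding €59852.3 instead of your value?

€48088.9

The deviation costs you only when the competing bid falls strictly between €24876.2 and €59852.3; elsewhere both bids give the same outcome.
€44978.1: truthful payoff €0, deviation payoff −€20101.9 → loss €20101.9.
€59952.9: outcomes coincide → loss €0.
€52863.2: truthful payoff €0, deviation payoff −€27987 → loss €27987.
€59900.4: outcomes coincide → loss €0.
€11864.6: outcomes coincide → loss €0.
Total loss = €20101.9 + €27987 = €48088.9.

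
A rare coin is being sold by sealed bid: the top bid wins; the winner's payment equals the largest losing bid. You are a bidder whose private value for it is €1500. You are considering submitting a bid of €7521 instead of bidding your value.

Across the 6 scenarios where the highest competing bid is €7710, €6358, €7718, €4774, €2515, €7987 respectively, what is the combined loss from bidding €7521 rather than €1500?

€9147

The deviation costs you only when the competing bid falls strictly between €1500 and €7521; elsewhere both bids give the same outcome.
€7710: outcomes coincide → loss €0.
€6358: truthful payoff €0, deviation payoff −€4858 → loss €4858.
€7718: outcomes coincide → loss €0.
€4774: truthful payoff €0, deviation payoff −€3274 → loss €3274.
€2515: truthful payoff €0, deviation payoff −€1015 → loss €1015.
€7987: outcomes coincide → loss €0.
Total loss = €4858 + €3274 + €1015 = €9147.
Truthful bidding weakly dominates here: raising your bid can only win items priced above your value, and lowering it can only forfeit items priced below.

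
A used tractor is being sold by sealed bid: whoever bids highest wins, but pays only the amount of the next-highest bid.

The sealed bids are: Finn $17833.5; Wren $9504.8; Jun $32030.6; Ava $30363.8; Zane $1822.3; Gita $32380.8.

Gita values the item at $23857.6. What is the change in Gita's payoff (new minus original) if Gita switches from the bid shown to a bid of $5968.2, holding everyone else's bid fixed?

$8173

The highest bid among the other bidders is $32030.6; Gita's bid doesn't change that.
Original bid $32380.8: Gita is highest, pays the top rival bid $32030.6; payoff $23857.6 − $32030.6 = −$8173.
Alternative bid $5968.2: Gita is not highest (top rival bid is $32030.6); payoff $0.
Change in payoff = $0 − (−$8173) = $8173.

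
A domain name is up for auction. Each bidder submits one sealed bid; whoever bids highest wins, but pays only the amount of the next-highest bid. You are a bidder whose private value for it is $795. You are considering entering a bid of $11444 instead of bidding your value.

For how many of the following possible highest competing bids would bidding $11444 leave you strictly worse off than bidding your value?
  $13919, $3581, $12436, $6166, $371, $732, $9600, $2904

4

The deviation hurts exactly when the highest competing bid lies strictly between $795 and $11444 — overbidding then wins at a price above your value.
$13919: above both → same outcome either way.
$3581: inside the interval → strictly worse (loss $2786).
$12436: above both → same outcome either way.
$6166: inside the interval → strictly worse (loss $5371).
$371: below both → same outcome either way.
$732: below both → same outcome either way.
$9600: inside the interval → strictly worse (loss $8805).
$2904: inside the interval → strictly worse (loss $2109).
Count: 4.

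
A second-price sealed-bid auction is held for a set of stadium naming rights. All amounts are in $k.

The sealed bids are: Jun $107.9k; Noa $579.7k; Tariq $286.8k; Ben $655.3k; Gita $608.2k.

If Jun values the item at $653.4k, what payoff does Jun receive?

$0k

Highest bid: Ben at $655.3k, so Ben wins.
Second-highest bid: Gita at $608.2k — that is the price the winner pays.
Jun did not win, so Jun pays nothing and receives nothing: payoff $0k.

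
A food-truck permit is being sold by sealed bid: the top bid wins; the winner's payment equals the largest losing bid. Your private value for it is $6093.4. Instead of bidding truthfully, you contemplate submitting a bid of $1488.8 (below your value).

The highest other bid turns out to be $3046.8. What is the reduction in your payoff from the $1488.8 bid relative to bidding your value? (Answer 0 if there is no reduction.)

Bidding your value $6093.4: you win (since $6093.4 > $3046.8) and pay $3046.8. Payoff $3046.6.
Bidding $1488.8: you lose. Payoff $0.
The competing bid $3046.8 lies between your shaded bid and your value, so underbidding forfeits an item you could have won at a profitable price.
Loss from deviating = $3046.6 − ($0) = $3046.6.

$3046.6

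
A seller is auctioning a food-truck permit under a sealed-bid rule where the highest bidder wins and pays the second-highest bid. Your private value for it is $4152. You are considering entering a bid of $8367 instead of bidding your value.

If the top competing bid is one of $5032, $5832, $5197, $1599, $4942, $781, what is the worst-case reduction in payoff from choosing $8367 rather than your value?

$5032: truthful gives $0, deviation gives −$880 → loss $880.
$5832: truthful gives $0, deviation gives −$1680 → loss $1680.
$5197: truthful gives $0, deviation gives −$1045 → loss $1045.
$1599: same outcome either way → loss $0.
$4942: truthful gives $0, deviation gives −$790 → loss $790.
$781: same outcome either way → loss $0.
Maximum loss: $1680.

$1680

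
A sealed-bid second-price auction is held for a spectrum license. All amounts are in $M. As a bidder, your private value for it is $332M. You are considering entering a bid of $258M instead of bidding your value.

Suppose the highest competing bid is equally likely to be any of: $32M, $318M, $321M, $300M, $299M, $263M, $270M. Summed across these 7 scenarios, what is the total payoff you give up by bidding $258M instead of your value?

$221M

The deviation costs you only when the competing bid falls strictly between $258M and $332M; elsewhere both bids give the same outcome.
$32M: outcomes coincide → loss $0M.
$318M: truthful payoff $14M, deviation payoff $0M → loss $14M.
$321M: truthful payoff $11M, deviation payoff $0M → loss $11M.
$300M: truthful payoff $32M, deviation payoff $0M → loss $32M.
$299M: truthful payoff $33M, deviation payoff $0M → loss $33M.
$263M: truthful payoff $69M, deviation payoff $0M → loss $69M.
$270M: truthful payoff $62M, deviation payoff $0M → loss $62M.
Total loss = $14M + $11M + $32M + $33M + $69M + $62M = $221M.
In a second-price auction your bid sets only whether you win, not what you pay, so bidding your true value is weakly dominant.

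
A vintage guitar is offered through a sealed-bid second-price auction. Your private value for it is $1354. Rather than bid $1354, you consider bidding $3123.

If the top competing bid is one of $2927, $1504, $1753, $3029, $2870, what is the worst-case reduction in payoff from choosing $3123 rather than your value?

$1675

$2927: truthful gives $0, deviation gives −$1573 → loss $1573.
$1504: truthful gives $0, deviation gives −$150 → loss $150.
$1753: truthful gives $0, deviation gives −$399 → loss $399.
$3029: truthful gives $0, deviation gives −$1675 → loss $1675.
$2870: truthful gives $0, deviation gives −$1516 → loss $1516.
Maximum loss: $1675.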